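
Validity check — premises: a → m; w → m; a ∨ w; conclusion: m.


This matches the form of proof by cases: the conclusion follows in every model of the premises.

Valid.


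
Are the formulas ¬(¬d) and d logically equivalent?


Compare truth tables:
d | φ | ψ
---------
F | F | F
T | T | T
The columns φ and ψ agree on every row.

Yes, they are logically equivalent.


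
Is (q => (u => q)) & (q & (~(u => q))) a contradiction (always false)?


Truth table over {q, u}:
q | u | φ
---------
False | False | False
True | False | False
False | True | False
True | True | False
Every row is false.

Yes, it is a contradiction.


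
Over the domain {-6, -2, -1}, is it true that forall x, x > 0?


Evaluate the predicate on each element: -6:False, -2:False, -1:False.
Counterexample x = -6 fails the predicate.

False


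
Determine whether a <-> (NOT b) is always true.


Build the truth table over {a, b}:
a | b | φ
---------
F | F | F
T | F | T
F | T | T
T | T | F
Counterexample at row 1: with a=F, b=F, the formula is F.

No, it is not a tautology.


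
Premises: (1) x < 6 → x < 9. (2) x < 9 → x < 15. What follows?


Hypothetical syllogism: from (P → Q) and (Q → R), infer (P → R).
Chain the two implications through the shared middle term 'x < 9'.

x < 6 → x < 15


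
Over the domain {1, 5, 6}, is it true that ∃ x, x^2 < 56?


Evaluate the predicate on each element: 1:T, 5:T, 6:T.
Witness x = 1 satisfies the predicate.

T


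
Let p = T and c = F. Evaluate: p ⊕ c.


Exclusive or is true when exactly one operand is true.
Substitute: p=T, c=F.
T ⊕ F evaluates to T.

T


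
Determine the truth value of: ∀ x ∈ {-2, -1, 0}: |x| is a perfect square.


Evaluate the predicate on each element: -2:F, -1:T, 0:T.
Counterexample x = -2 fails the predicate.

F


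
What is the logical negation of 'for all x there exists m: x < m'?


Negation flips each quantifier (∀↔∃) and negates the inner predicate.
¬(for all x there exists m: φ) = there exists x for all m: ¬φ.

there exists x for all m: NOT(x < m)


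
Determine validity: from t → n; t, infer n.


This matches the form of modus ponens: the conclusion follows in every model of the premises.

Valid.


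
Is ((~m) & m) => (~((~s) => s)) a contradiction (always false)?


Truth table over {m, s}:
m | s | φ
---------
False | False | True
True | False | True
False | True | True
True | True | True
Satisfying assignment at row 1: m=False, s=False gives True.

No, it is not a contradiction.


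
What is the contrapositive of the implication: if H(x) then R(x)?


The contrapositive of (P → Q) is (¬Q → ¬P); it is logically equivalent to the original.
Here P = 'H(x)' and Q = 'R(x)'.

If not (R(x)), then not (H(x)).


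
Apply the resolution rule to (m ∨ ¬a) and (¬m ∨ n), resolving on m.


The clauses contain complementary literals m and ¬m.
Resolution eliminates this pair and disjoins the remaining literals (merging duplicates).

(¬a ∨ n)


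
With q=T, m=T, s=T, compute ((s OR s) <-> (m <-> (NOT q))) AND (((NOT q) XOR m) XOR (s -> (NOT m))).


Substitute q=T, m=T, s=T:
s OR s = T OR T = T
NOT q = F
m <-> (NOT q) = T <-> F = F
(s OR s) <-> (m <-> (NOT q)) = T <-> F = F
NOT q = F
(NOT q) XOR m = F XOR T = T
NOT m = F
s -> (NOT m) = T -> F = F
((NOT q) XOR m) XOR (s -> (NOT m)) = T XOR F = T
((s OR s) <-> (m <-> (NOT q))) AND (((NOT q) XOR m) XOR (s -> (NOT m))) = F AND T = F

F


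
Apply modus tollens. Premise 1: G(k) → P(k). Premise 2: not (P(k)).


Modus tollens: from (P → Q) and ¬Q, infer ¬P.
Q = 'P(k)' is denied; since P → Q, P must also fail.

Not (G(k)).


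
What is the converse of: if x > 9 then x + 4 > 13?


The converse of (P → Q) is (Q → P). It is not in general equivalent to the original.
Here P = 'x > 9' and Q = 'x + 4 > 13'.

If x + 4 > 13, then x > 9.


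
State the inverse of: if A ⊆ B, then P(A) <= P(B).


The inverse of (P → Q) is (¬P → ¬Q). It is equivalent to the converse, not to the original.
Here P = 'A ⊆ B' and Q = 'P(A) <= P(B)'.

If not (A ⊆ B), then not (P(A) <= P(B)).


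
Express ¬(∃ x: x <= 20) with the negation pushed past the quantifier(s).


¬(∀ x: φ) = ∃ x: ¬φ, and ¬(∃ x: φ) = ∀ x: ¬φ.
Apply to the existential statement.

∀ x: ¬(x <= 20)


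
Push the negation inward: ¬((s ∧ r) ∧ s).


De Morgan: the negation of a conjunction is the disjunction of the negations.
Distribute ¬ across ∧, flipping it to ∨, and negate each literal.

((¬s) ∨ (¬r)) ∨ (¬s)


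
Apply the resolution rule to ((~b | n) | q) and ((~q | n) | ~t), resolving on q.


The clauses contain complementary literals q and ~q.
Resolution eliminates this pair and disjoins the remaining literals (merging duplicates).

((~b | n) | ~t)


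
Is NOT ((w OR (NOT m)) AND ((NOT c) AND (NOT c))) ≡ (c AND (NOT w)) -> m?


Compare truth tables:
c | m | w | φ | ψ
-----------------
F | F | F | F | T
T | F | F | T | F
F | T | F | T | T
T | T | F | T | T
F | F | T | F | T
T | F | T | T | T
F | T | T | F | T
T | T | T | T | T
They differ at row 1 (c=F, m=F, w=F): φ=F but ψ=T.

No, they are not logically equivalent.


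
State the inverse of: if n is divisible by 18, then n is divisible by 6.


The inverse of (P → Q) is (¬P → ¬Q). It is equivalent to the converse, not to the original.
Here P = 'n is divisible by 18' and Q = 'n is divisible by 6'.

If not (n is divisible by 18), then not (n is divisible by 6).


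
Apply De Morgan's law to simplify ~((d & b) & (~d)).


De Morgan: the negation of a conjunction is the disjunction of the negations.
Distribute ~ across &, flipping it to |, and negate each literal.

((~d) | (~b)) | d


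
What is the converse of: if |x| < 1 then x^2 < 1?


The converse of (P → Q) is (Q → P). It is not in general equivalent to the original.
Here P = '|x| < 1' and Q = 'x^2 < 1'.

If x^2 < 1, then |x| < 1.


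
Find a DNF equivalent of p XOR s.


Step 1: p ⊕ s is true exactly when they disagree: (p ∧ ¬s) ∨ (¬p ∧ s).

(p AND (NOT s)) OR ((NOT p) AND s)


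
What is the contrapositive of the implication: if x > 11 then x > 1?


The contrapositive of (P → Q) is (¬Q → ¬P); it is logically equivalent to the original.
Here P = 'x > 11' and Q = 'x > 1'.

If not (x > 1), then not (x > 11).


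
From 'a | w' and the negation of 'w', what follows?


Disjunctive syllogism: from (P ∨ Q) and ¬P, infer Q.
One disjunct, 'w', is ruled out; the other must hold.

a


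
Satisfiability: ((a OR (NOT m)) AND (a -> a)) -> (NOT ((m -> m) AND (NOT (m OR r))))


Search for a satisfying assignment over {a, m, r}.
Try a=F, m=T, r=F: the formula evaluates to T.
A satisfying assignment exists.

Satisfiable.


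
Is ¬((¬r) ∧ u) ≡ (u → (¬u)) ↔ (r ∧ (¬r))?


Compare truth tables:
r | u | φ | ψ
-------------
F | F | T | F
T | F | T | F
F | T | F | T
T | T | T | T
They differ at row 1 (r=F, u=F): φ=T but ψ=F.

No, they are not logically equivalent.


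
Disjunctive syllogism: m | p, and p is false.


Disjunctive syllogism: from (P ∨ Q) and ¬P, infer Q.
One disjunct, 'p', is ruled out; the other must hold.

m


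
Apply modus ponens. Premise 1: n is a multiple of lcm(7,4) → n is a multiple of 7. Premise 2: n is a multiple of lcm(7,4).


Modus ponens: from (P → Q) and P, infer Q.
P = 'n is a multiple of lcm(7,4)' is asserted, and P → Q holds, so Q follows.

n is a multiple of 7.


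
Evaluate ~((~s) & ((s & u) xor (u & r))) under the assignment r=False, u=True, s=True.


Substitute r=False, u=True, s=True:
~s = False
s & u = True & True = True
u & r = True & False = False
(s & u) xor (u & r) = True xor False = True
(~s) & ((s & u) xor (u & r)) = False & True = False
~((~s) & ((s & u) xor (u & r))) = True

True


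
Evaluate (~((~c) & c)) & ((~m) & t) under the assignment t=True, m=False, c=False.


Substitute t=True, m=False, c=False:
~c = True
(~c) & c = True & False = False
~((~c) & c) = True
~m = True
(~m) & t = True & True = True
(~((~c) & c)) & ((~m) & t) = True & True = True

True


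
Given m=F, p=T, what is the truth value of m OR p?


Disjunction is false only when both operands are false.
Substitute: m=F, p=T.
F OR T evaluates to T.

T


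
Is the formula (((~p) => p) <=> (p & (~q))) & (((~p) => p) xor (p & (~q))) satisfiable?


Check all 4 assignments over {p, q}:
p | q | φ
---------
False | False | False
True | False | False
False | True | False
True | True | False
No assignment makes the formula true.

Unsatisfiable.


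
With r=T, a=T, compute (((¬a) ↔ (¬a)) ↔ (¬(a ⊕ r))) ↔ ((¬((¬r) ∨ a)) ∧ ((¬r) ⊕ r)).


Substitute r=T, a=T:
… (earlier sub-steps elided)
a ⊕ r = T ⊕ T = F
¬(a ⊕ r) = T
((¬a) ↔ (¬a)) ↔ (¬(a ⊕ r)) = T ↔ T = T
¬r = F
(¬r) ∨ a = F ∨ T = T
¬((¬r) ∨ a) = F
¬r = F
(¬r) ⊕ r = F ⊕ T = T
(¬((¬r) ∨ a)) ∧ ((¬r) ⊕ r) = F ∧ T = F
(((¬a) ↔ (¬a)) ↔ (¬(a ⊕ r))) ↔ ((¬((¬r) ∨ a)) ∧ ((¬r) ⊕ r)) = T ↔ F = F

F


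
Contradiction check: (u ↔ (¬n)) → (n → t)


Truth table over {n, t, u}:
n | t | u | φ
-------------
F | F | F | T
T | F | F | F
F | T | F | T
T | T | F | T
F | F | T | T
T | F | T | T
F | T | T | T
T | T | T | T
Satisfying assignment at row 1: n=F, t=F, u=F gives T.

No, it is not a contradiction.


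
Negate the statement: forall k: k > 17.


¬(forall x: φ) = exists x: ¬φ, and ¬(exists x: φ) = forall x: ¬φ.
Apply to the universal statement.

exists k: ~(k > 17)


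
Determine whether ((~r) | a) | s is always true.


Build the truth table over {a, r, s}:
a | r | s | φ
-------------
False | False | False | True
True | False | False | True
False | True | False | False
True | True | False | True
False | False | True | True
True | False | True | True
False | True | True | True
True | True | True | True
Counterexample at row 3: with a=False, r=True, s=False, the formula is False.

No, it is not a tautology.


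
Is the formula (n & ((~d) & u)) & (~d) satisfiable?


Search for a satisfying assignment over {d, n, u}.
Try d=False, n=True, u=True: the formula evaluates to True.
A satisfying assignment exists.

Satisfiable.


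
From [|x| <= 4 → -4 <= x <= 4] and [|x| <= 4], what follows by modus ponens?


Modus ponens: from (P → Q) and P, infer Q.
P = '|x| <= 4' is asserted, and P → Q holds, so Q follows.

-4 <= x <= 4.


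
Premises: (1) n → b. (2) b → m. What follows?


Hypothetical syllogism: from (P → Q) and (Q → R), infer (P → R).
Chain the two implications through the shared middle term 'b'.

n → m


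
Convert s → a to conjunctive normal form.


Step 1: Rewrite s → a as ¬s ∨ a.

(¬s) ∨ a


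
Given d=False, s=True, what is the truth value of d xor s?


Exclusive or is true when exactly one operand is true.
Substitute: d=False, s=True.
False xor True evaluates to True.

True


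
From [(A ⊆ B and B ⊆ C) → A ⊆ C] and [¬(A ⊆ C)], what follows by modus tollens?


Modus tollens: from (P → Q) and ¬Q, infer ¬P.
Q = 'A ⊆ C' is denied; since P → Q, P must also fail.

Not ((A ⊆ B and B ⊆ C)).


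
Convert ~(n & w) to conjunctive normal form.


Step 1: Apply De Morgan: ¬(n ∧ w) = ¬n ∨ ¬w.

(~n) | (~w)


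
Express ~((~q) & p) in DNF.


Step 1: Apply De Morgan: ¬((¬q) ∧ p) = ¬(¬q) ∨ ¬p.
Step 2: Eliminate any double negations (¬¬X = X).

q | (~p)


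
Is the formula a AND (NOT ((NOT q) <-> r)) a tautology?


Build the truth table over {a, q, r}:
a | q | r | φ
-------------
F | F | F | F
T | F | F | T
F | T | F | F
T | T | F | F
F | F | T | F
T | F | T | F
F | T | T | F
T | T | T | T
Counterexample at row 1: with a=F, q=F, r=F, the formula is F.

No, it is not a tautology.


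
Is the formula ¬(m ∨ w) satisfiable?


Search for a satisfying assignment over {m, w}.
Try m=F, w=F: the formula evaluates to T.
A satisfying assignment exists.

Satisfiable.


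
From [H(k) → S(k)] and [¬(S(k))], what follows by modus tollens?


Modus tollens: from (P → Q) and ¬Q, infer ¬P.
Q = 'S(k)' is denied; since P → Q, P must also fail.

Not (H(k)).


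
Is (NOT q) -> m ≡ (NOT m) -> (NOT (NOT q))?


Compare truth tables:
m | q | φ | ψ
-------------
F | F | F | F
T | F | T | T
F | T | T | T
T | T | T | T
The columns φ and ψ agree on every row.

Yes, they are logically equivalent.


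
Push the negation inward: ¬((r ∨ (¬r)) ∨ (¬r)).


De Morgan: the negation of a disjunction is the conjunction of the negations.
Distribute ¬ across ∨, flipping it to ∧, and negate each literal.

((¬r) ∧ r) ∧ r


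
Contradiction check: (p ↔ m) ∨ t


Truth table over {m, p, t}:
m | p | t | φ
-------------
F | F | F | T
T | F | F | F
F | T | F | F
T | T | F | T
F | F | T | T
T | F | T | T
F | T | T | T
T | T | T | T
Satisfying assignment at row 1: m=F, p=F, t=F gives T.

No, it is not a contradiction.


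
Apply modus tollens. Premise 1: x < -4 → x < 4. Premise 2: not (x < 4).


Modus tollens: from (P → Q) and ¬Q, infer ¬P.
Q = 'x < 4' is denied; since P → Q, P must also fail.

Not (x < -4).


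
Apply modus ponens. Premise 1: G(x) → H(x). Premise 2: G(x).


Modus ponens: from (P → Q) and P, infer Q.
P = 'G(x)' is asserted, and P → Q holds, so Q follows.

H(x).


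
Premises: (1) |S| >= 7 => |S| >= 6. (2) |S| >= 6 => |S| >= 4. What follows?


Hypothetical syllogism: from (P → Q) and (Q → R), infer (P → R).
Chain the two implications through the shared middle term '|S| >= 6'.

|S| >= 7 => |S| >= 4


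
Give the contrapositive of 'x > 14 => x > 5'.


The contrapositive of (P → Q) is (¬Q → ¬P); it is logically equivalent to the original.
Here P = 'x > 14' and Q = 'x > 5'.

If not (x > 5), then not (x > 14).


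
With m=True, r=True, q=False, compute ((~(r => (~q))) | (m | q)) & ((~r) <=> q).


Substitute m=True, r=True, q=False:
~q = True
r => (~q) = True => True = True
~(r => (~q)) = False
m | q = True | False = True
(~(r => (~q))) | (m | q) = False | True = True
~r = False
(~r) <=> q = False <=> False = True
((~(r => (~q))) | (m | q)) & ((~r) <=> q) = True & True = True

True


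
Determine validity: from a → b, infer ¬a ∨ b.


This matches the form of material implication: the conclusion follows in every model of the premises.

Valid.


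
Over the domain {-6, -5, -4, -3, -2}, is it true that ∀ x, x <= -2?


Evaluate the predicate on each element: -6:T, -5:T, -4:T, -3:T, -2:T.
Every element satisfies the predicate.

T


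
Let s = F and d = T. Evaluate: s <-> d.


Biconditional is true when both operands have the same truth value.
Substitute: s=F, d=T.
F <-> T evaluates to F.

F


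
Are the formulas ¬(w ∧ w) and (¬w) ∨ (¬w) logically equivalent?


Compare truth tables:
w | φ | ψ
---------
F | T | T
T | F | F
The columns φ and ψ agree on every row.

Yes, they are logically equivalent.


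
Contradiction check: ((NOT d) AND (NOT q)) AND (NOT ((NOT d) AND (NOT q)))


Truth table over {d, q}:
d | q | φ
---------
F | F | F
T | F | F
F | T | F
T | T | F
Every row is false.

Yes, it is a contradiction.


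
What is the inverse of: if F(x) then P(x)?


The inverse of (P → Q) is (¬P → ¬Q). It is equivalent to the converse, not to the original.
Here P = 'F(x)' and Q = 'P(x)'.

If not (F(x)), then not (P(x)).


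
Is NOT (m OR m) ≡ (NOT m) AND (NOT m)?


Compare truth tables:
m | φ | ψ
---------
F | T | T
T | F | F
The columns φ and ψ agree on every row.

Yes, they are logically equivalent.


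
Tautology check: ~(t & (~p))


Build the truth table over {p, t}:
p | t | φ
---------
False | False | True
True | False | True
False | True | False
True | True | True
Counterexample at row 3: with p=False, t=True, the formula is False.

No, it is not a tautology.


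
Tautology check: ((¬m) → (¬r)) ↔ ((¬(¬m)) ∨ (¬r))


Build the truth table over {m, r}:
m | r | φ
---------
F | F | T
T | F | T
F | T | T
T | T | T
Every row evaluates to true.

Yes, it is a tautology.


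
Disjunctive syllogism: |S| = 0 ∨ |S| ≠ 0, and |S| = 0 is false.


Disjunctive syllogism: from (P ∨ Q) and ¬P, infer Q.
One disjunct, '|S| = 0', is ruled out; the other must hold.

|S| ≠ 0


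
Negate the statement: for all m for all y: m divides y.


Negation flips each quantifier (∀↔∃) and negates the inner predicate.
¬(for all m for all y: φ) = there exists m there exists y: ¬φ.

there exists m there exists y: NOT(m divides y)


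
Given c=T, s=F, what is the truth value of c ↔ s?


Biconditional is true when both operands have the same truth value.
Substitute: c=T, s=F.
T ↔ F evaluates to F.

F


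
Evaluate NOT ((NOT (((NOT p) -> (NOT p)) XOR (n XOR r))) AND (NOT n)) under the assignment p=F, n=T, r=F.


Substitute p=F, n=T, r=F:
NOT p = T
NOT p = T
(NOT p) -> (NOT p) = T -> T = T
n XOR r = T XOR F = T
((NOT p) -> (NOT p)) XOR (n XOR r) = T XOR T = F
NOT (((NOT p) -> (NOT p)) XOR (n XOR r)) = T
NOT n = F
(NOT (((NOT p) -> (NOT p)) XOR (n XOR r))) AND (NOT n) = T AND F = F
NOT ((NOT (((NOT p) -> (NOT p)) XOR (n XOR r))) AND (NOT n)) = T

T


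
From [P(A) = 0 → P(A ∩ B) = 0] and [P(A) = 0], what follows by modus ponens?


Modus ponens: from (P → Q) and P, infer Q.
P = 'P(A) = 0' is asserted, and P → Q holds, so Q follows.

P(A ∩ B) = 0.


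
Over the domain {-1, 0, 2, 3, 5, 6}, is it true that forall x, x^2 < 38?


Evaluate the predicate on each element: -1:True, 0:True, 2:True, 3:True, 5:True, 6:True.
Every element satisfies the predicate.

True


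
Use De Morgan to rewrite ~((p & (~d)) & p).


De Morgan: the negation of a conjunction is the disjunction of the negations.
Distribute ~ across &, flipping it to |, and negate each literal.

((~p) | d) | (~p)


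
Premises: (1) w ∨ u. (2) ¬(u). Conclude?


Disjunctive syllogism: from (P ∨ Q) and ¬P, infer Q.
One disjunct, 'u', is ruled out; the other must hold.

w


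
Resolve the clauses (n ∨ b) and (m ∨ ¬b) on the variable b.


The clauses contain complementary literals b and ¬b.
Resolution eliminates this pair and disjoins the remaining literals (merging duplicates).

(n ∨ m)


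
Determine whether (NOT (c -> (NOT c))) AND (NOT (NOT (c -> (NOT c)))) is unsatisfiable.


Truth table over {c}:
c | φ
-----
F | F
T | F
Every row is false.

Yes, it is a contradiction.


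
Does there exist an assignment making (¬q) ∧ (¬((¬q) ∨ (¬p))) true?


Check all 4 assignments over {p, q}:
p | q | φ
---------
F | F | F
T | F | F
F | T | F
T | T | F
No assignment makes the formula true.

Unsatisfiable.


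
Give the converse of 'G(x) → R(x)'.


The converse of (P → Q) is (Q → P). It is not in general equivalent to the original.
Here P = 'G(x)' and Q = 'R(x)'.

If R(x), then G(x).


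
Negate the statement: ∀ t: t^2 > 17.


¬(∀ x: φ) = ∃ x: ¬φ, and ¬(∃ x: φ) = ∀ x: ¬φ.
Apply to the universal statement.

∃ t: ¬(t^2 > 17)


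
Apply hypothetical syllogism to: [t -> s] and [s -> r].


Hypothetical syllogism: from (P → Q) and (Q → R), infer (P → R).
Chain the two implications through the shared middle term 's'.

t -> r


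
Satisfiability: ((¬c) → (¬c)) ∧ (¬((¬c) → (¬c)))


Check all 2 assignments over {c}:
c | φ
-----
F | F
T | F
No assignment makes the formula true.

Unsatisfiable.


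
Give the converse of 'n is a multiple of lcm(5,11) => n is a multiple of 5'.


The converse of (P → Q) is (Q → P). It is not in general equivalent to the original.
Here P = 'n is a multiple of lcm(5,11)' and Q = 'n is a multiple of 5'.

If n is a multiple of 5, then n is a multiple of lcm(5,11).


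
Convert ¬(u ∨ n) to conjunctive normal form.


Step 1: Apply De Morgan: ¬(u ∨ n) = ¬u ∧ ¬n.

(¬u) ∧ (¬n)


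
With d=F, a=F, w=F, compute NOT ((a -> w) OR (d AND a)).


Substitute d=F, a=F, w=F:
a -> w = F -> F = T
d AND a = F AND F = F
(a -> w) OR (d AND a) = T OR F = T
NOT ((a -> w) OR (d AND a)) = F

F


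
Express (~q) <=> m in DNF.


Step 1: (¬q) ↔ m is true exactly when both agree: ((¬q) ∧ m) ∨ (¬(¬q) ∧ ¬m).
Step 2: Eliminate any double negations (¬¬X = X).

((~q) & m) | (q & (~m))


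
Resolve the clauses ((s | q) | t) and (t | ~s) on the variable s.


The clauses contain complementary literals s and ~s.
Resolution eliminates this pair and disjoins the remaining literals (merging duplicates).

(q | t)


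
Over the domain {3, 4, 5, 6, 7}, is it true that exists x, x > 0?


Evaluate the predicate on each element: 3:True, 4:True, 5:True, 6:True, 7:True.
Witness x = 3 satisfies the predicate.

True


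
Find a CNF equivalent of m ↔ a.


Step 1: Rewrite m ↔ a as (m → a) ∧ (a → m).
Step 2: Rewrite each implication as a disjunction.

((¬m) ∨ a) ∧ ((¬a) ∨ m)


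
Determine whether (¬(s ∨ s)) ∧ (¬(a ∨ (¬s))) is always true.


Build the truth table over {a, s}:
a | s | φ
---------
F | F | F
T | F | F
F | T | F
T | T | F
Counterexample at row 1: with a=F, s=F, the formula is F.

No, it is not a tautology.


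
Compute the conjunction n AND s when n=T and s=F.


Conjunction is true only when both operands are true.
Substitute: n=T, s=F.
T AND F evaluates to F.

F


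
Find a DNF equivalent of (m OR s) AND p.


Step 1: Distribute ∧ over ∨: (m ∨ s) ∧ p = (m ∧ p) ∨ (s ∧ p).

(m AND p) OR (s AND p)


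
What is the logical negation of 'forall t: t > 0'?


¬(forall x: φ) = exists x: ¬φ, and ¬(exists x: φ) = forall x: ¬φ.
Apply to the universal statement.

exists t: ~(t > 0)


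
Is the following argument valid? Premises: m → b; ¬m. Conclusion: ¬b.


This is denying the antecedent (fallacy). There exist truth assignments where the premises are all true but the conclusion is false.

Invalid.


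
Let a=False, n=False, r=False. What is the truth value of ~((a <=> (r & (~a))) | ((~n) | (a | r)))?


Substitute a=False, n=False, r=False:
~a = True
r & (~a) = False & True = False
a <=> (r & (~a)) = False <=> False = True
~n = True
a | r = False | False = False
(~n) | (a | r) = True | False = True
(a <=> (r & (~a))) | ((~n) | (a | r)) = True | True = True
~((a <=> (r & (~a))) | ((~n) | (a | r))) = False

False


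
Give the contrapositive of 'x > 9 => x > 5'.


The contrapositive of (P → Q) is (¬Q → ¬P); it is logically equivalent to the original.
Here P = 'x > 9' and Q = 'x > 5'.

If not (x > 5), then not (x > 9).


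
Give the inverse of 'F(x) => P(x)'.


The inverse of (P → Q) is (¬P → ¬Q). It is equivalent to the converse, not to the original.
Here P = 'F(x)' and Q = 'P(x)'.

If not (F(x)), then not (P(x)).


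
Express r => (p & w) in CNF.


Step 1: Rewrite r → (p ∧ w) as ¬r ∨ (p ∧ w).
Step 2: Distribute ∨ over ∧.

((~r) | p) & ((~r) | w)


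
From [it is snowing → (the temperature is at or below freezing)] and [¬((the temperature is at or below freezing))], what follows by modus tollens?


Modus tollens: from (P → Q) and ¬Q, infer ¬P.
Q = '(the temperature is at or below freezing)' is denied; since P → Q, P must also fail.

Not (it is snowing).


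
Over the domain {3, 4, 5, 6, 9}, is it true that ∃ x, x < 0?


Evaluate the predicate on each element: 3:F, 4:F, 5:F, 6:F, 9:F.
No element satisfies the predicate.

F


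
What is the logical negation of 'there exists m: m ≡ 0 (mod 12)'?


¬(for all x: φ) = there exists x: ¬φ, and ¬(there exists x: φ) = for all x: ¬φ.
Apply to the existential statement.

for all m: NOT(m ≡ 0 (mod 12))


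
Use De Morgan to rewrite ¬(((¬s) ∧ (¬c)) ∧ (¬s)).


De Morgan: the negation of a conjunction is the disjunction of the negations.
Distribute ¬ across ∧, flipping it to ∨, and negate each literal.

(s ∨ c) ∨ s


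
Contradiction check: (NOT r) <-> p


Truth table over {p, r}:
p | r | φ
---------
F | F | F
T | F | T
F | T | T
T | T | F
Satisfying assignment at row 2: p=T, r=F gives T.

No, it is not a contradiction.


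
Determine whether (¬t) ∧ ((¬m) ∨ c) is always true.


Build the truth table over {c, m, t}:
c | m | t | φ
-------------
F | F | F | T
T | F | F | T
F | T | F | F
T | T | F | T
F | F | T | F
T | F | T | F
F | T | T | F
T | T | T | F
Counterexample at row 3: with c=F, m=T, t=F, the formula is F.

No, it is not a tautology.


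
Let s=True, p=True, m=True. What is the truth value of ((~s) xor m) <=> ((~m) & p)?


Substitute s=True, p=True, m=True:
~s = False
(~s) xor m = False xor True = True
~m = False
(~m) & p = False & True = False
((~s) xor m) <=> ((~m) & p) = True <=> False = False

False


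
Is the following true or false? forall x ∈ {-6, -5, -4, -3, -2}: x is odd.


Evaluate the predicate on each element: -6:False, -5:True, -4:False, -3:True, -2:False.
Counterexample x = -6 fails the predicate.

False


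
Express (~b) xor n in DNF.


Step 1: (¬b) ⊕ n is true exactly when they disagree: ((¬b) ∧ ¬n) ∨ (¬(¬b) ∧ n).
Step 2: Eliminate any double negations (¬¬X = X).

((~b) & (~n)) | (b & n)


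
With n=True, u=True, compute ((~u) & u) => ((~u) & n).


Substitute n=True, u=True:
~u = False
(~u) & u = False & True = False
~u = False
(~u) & n = False & True = False
((~u) & u) => ((~u) & n) = False => False = True

True


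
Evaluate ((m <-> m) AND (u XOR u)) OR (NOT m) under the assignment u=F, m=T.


Substitute u=F, m=T:
m <-> m = T <-> T = T
u XOR u = F XOR F = F
(m <-> m) AND (u XOR u) = T AND F = F
NOT m = F
((m <-> m) AND (u XOR u)) OR (NOT m) = F OR F = F

F


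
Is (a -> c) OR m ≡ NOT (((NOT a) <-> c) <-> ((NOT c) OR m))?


Compare truth tables:
a | c | m | φ | ψ
-----------------
F | F | F | T | T
T | F | F | F | F
F | T | F | T | T
T | T | F | T | F
F | F | T | T | T
T | F | T | T | F
F | T | T | T | F
T | T | T | T | T
They differ at row 4 (a=T, c=T, m=F): φ=T but ψ=F.

No, they are not logically equivalent.


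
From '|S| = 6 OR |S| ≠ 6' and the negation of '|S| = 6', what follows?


Disjunctive syllogism: from (P ∨ Q) and ¬P, infer Q.
One disjunct, '|S| = 6', is ruled out; the other must hold.

|S| ≠ 6


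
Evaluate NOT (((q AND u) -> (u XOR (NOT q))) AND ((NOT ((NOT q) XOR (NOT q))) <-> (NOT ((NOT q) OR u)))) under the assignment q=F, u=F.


Substitute q=F, u=F:
… (earlier sub-steps elided)
NOT q = T
NOT q = T
(NOT q) XOR (NOT q) = T XOR T = F
NOT ((NOT q) XOR (NOT q)) = T
NOT q = T
(NOT q) OR u = T OR F = T
NOT ((NOT q) OR u) = F
(NOT ((NOT q) XOR (NOT q))) <-> (NOT ((NOT q) OR u)) = T <-> F = F
((q AND u) -> (u XOR (NOT q))) AND ((NOT ((NOT q) XOR (NOT q))) <-> (NOT ((NOT q) OR u))) = T AND F = F
NOT (((q AND u) -> (u XOR (NOT q))) AND ((NOT ((NOT q) XOR (NOT q))) <-> (NOT ((NOT q) OR u)))) = T

T


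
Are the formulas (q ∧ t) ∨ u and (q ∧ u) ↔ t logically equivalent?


Compare truth tables:
q | t | u | φ | ψ
-----------------
F | F | F | F | T
T | F | F | F | T
F | T | F | F | F
T | T | F | T | F
F | F | T | T | T
T | F | T | T | F
F | T | T | T | F
T | T | T | T | T
They differ at row 1 (q=F, t=F, u=F): φ=F but ψ=T.

No, they are not logically equivalent.


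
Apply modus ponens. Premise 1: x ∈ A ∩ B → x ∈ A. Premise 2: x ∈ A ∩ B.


Modus ponens: from (P → Q) and P, infer Q.
P = 'x ∈ A ∩ B' is asserted, and P → Q holds, so Q follows.

x ∈ A.


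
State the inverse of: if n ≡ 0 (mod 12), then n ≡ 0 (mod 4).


The inverse of (P → Q) is (¬P → ¬Q). It is equivalent to the converse, not to the original.
Here P = 'n ≡ 0 (mod 12)' and Q = 'n ≡ 0 (mod 4)'.

If not (n ≡ 0 (mod 12)), then not (n ≡ 0 (mod 4)).


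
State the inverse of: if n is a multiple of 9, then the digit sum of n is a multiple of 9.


The inverse of (P → Q) is (¬P → ¬Q). It is equivalent to the converse, not to the original.
Here P = 'n is a multiple of 9' and Q = 'the digit sum of n is a multiple of 9'.

If not (n is a multiple of 9), then not (the digit sum of n is a multiple of 9).


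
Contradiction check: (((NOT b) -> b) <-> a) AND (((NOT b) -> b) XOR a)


Truth table over {a, b}:
a | b | φ
---------
F | F | F
T | F | F
F | T | F
T | T | F
Every row is false.

Yes, it is a contradiction.


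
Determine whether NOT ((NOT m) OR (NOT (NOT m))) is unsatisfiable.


Truth table over {m}:
m | φ
-----
F | F
T | F
Every row is false.

Yes, it is a contradiction.


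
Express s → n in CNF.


Step 1: Rewrite s → n as ¬s ∨ n.

(¬s) ∨ n


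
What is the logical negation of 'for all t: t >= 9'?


¬(for all x: φ) = there exists x: ¬φ, and ¬(there exists x: φ) = for all x: ¬φ.
Apply to the universal statement.

there exists t: NOT(t >= 9)


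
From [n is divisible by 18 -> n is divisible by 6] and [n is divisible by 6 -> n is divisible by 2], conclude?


Hypothetical syllogism: from (P → Q) and (Q → R), infer (P → R).
Chain the two implications through the shared middle term 'n is divisible by 6'.

n is divisible by 18 -> n is divisible by 2


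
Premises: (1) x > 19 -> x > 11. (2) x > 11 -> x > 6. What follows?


Hypothetical syllogism: from (P → Q) and (Q → R), infer (P → R).
Chain the two implications through the shared middle term 'x > 11'.

x > 19 -> x > 6


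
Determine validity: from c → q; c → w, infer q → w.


This is (no valid rule). There exist truth assignments where the premises are all true but the conclusion is false.

Invalid.


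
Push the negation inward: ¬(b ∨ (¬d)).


De Morgan: the negation of a disjunction is the conjunction of the negations.
Distribute ¬ across ∨, flipping it to ∧, and negate each literal.

(¬b) ∧ d


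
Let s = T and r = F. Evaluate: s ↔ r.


Biconditional is true when both operands have the same truth value.
Substitute: s=T, r=F.
T ↔ F evaluates to F.

F


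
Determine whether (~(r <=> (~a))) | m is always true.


Build the truth table over {a, m, r}:
a | m | r | φ
-------------
False | False | False | True
True | False | False | False
False | True | False | True
True | True | False | True
False | False | True | False
True | False | True | True
False | True | True | True
True | True | True | True
Counterexample at row 2: with a=True, m=False, r=False, the formula is False.

No, it is not a tautology.


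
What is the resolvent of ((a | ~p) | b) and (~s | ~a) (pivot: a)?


The clauses contain complementary literals a and ~a.
Resolution eliminates this pair and disjoins the remaining literals (merging duplicates).

((b | ~p) | ~s)


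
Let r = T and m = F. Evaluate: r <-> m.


Biconditional is true when both operands have the same truth value.
Substitute: r=T, m=F.
T <-> F evaluates to F.

F


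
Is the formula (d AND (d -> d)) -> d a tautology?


Build the truth table over {d}:
d | φ
-----
F | T
T | T
Every row evaluates to true.

Yes, it is a tautology.


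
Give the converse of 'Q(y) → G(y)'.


The converse of (P → Q) is (Q → P). It is not in general equivalent to the original.
Here P = 'Q(y)' and Q = 'G(y)'.

If G(y), then Q(y).


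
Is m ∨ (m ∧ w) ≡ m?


Compare truth tables:
m | w | φ | ψ
-------------
F | F | F | F
T | F | T | T
F | T | F | F
T | T | T | T
The columns φ and ψ agree on every row.

Yes, they are logically equivalent.


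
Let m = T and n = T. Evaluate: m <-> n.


Biconditional is true when both operands have the same truth value.
Substitute: m=T, n=T.
T <-> T evaluates to T.

T


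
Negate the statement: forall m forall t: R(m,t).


Negation flips each quantifier (∀↔∃) and negates the inner predicate.
¬(forall m forall t: φ) = exists m exists t: ¬φ.

exists m exists t: ~(R(m,t))


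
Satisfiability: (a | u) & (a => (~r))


Search for a satisfying assignment over {a, r, u}.
Try a=True, r=False, u=False: the formula evaluates to True.
A satisfying assignment exists.

Satisfiable.


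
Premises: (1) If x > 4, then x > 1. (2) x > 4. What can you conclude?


Modus ponens: from (P → Q) and P, infer Q.
P = 'x > 4' is asserted, and P → Q holds, so Q follows.

x > 1.


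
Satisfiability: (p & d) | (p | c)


Search for a satisfying assignment over {c, d, p}.
Try c=True, d=False, p=False: the formula evaluates to True.
A satisfying assignment exists.

Satisfiable.


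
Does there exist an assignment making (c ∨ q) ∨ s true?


Search for a satisfying assignment over {c, q, s}.
Try c=T, q=F, s=F: the formula evaluates to T.
A satisfying assignment exists.

Satisfiable.


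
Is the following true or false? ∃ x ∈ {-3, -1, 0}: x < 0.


Evaluate the predicate on each element: -3:T, -1:T, 0:F.
Witness x = -3 satisfies the predicate.

T


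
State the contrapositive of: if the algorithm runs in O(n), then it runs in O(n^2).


The contrapositive of (P → Q) is (¬Q → ¬P); it is logically equivalent to the original.
Here P = 'the algorithm runs in O(n)' and Q = 'it runs in O(n^2)'.

If not (it runs in O(n^2)), then not (the algorithm runs in O(n)).


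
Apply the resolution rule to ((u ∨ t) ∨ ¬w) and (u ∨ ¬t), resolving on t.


The clauses contain complementary literals t and ¬t.
Resolution eliminates this pair and disjoins the remaining literals (merging duplicates).

(¬w ∨ u)


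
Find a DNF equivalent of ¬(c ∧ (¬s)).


Step 1: Apply De Morgan: ¬(c ∧ (¬s)) = ¬c ∨ ¬(¬s).
Step 2: Eliminate any double negations (¬¬X = X).

(¬c) ∨ s


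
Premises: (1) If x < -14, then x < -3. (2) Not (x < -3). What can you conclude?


Modus tollens: from (P → Q) and ¬Q, infer ¬P.
Q = 'x < -3' is denied; since P → Q, P must also fail.

Not (x < -14).


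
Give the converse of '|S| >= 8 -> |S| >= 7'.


The converse of (P → Q) is (Q → P). It is not in general equivalent to the original.
Here P = '|S| >= 8' and Q = '|S| >= 7'.

If |S| >= 7, then |S| >= 8.


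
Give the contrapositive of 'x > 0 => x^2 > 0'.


The contrapositive of (P → Q) is (¬Q → ¬P); it is logically equivalent to the original.
Here P = 'x > 0' and Q = 'x^2 > 0'.

If not (x^2 > 0), then not (x > 0).


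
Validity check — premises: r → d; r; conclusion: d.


This matches the form of modus ponens: the conclusion follows in every model of the premises.

Valid.


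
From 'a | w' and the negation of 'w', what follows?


Disjunctive syllogism: from (P ∨ Q) and ¬P, infer Q.
One disjunct, 'w', is ruled out; the other must hold.

a


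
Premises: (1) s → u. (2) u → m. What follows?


Hypothetical syllogism: from (P → Q) and (Q → R), infer (P → R).
Chain the two implications through the shared middle term 'u'.

s → m


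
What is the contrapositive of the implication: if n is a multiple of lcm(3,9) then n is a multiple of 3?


The contrapositive of (P → Q) is (¬Q → ¬P); it is logically equivalent to the original.
Here P = 'n is a multiple of lcm(3,9)' and Q = 'n is a multiple of 3'.

If not (n is a multiple of 3), then not (n is a multiple of lcm(3,9)).


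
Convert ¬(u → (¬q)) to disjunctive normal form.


Step 1: Rewrite implication then negate: ¬(¬u ∨ (¬q)) = u ∧ ¬(¬q).
Step 2: Eliminate any double negations (¬¬X = X).

u ∧ q


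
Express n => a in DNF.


Step 1: Rewrite n → a as ¬n ∨ a.

(~n) | a


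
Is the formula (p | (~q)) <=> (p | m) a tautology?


Build the truth table over {m, p, q}:
m | p | q | φ
-------------
False | False | False | False
True | False | False | True
False | True | False | True
True | True | False | True
False | False | True | True
True | False | True | False
False | True | True | True
True | True | True | True
Counterexample at row 1: with m=False, p=False, q=False, the formula is False.

No, it is not a tautology.


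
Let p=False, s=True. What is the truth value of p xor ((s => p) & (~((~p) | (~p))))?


Substitute p=False, s=True:
s => p = True => False = False
~p = True
~p = True
(~p) | (~p) = True | True = True
~((~p) | (~p)) = False
(s => p) & (~((~p) | (~p))) = False & False = False
p xor ((s => p) & (~((~p) | (~p)))) = False xor False = False

False


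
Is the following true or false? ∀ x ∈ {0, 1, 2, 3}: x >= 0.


Evaluate the predicate on each element: 0:T, 1:T, 2:T, 3:T.
Every element satisfies the predicate.

T


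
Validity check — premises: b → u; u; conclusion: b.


This is affirming the consequent (fallacy). There exist truth assignments where the premises are all true but the conclusion is false.

Invalid.


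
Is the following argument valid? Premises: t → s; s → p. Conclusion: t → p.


This matches the form of hypothetical syllogism: the conclusion follows in every model of the premises.

Valid.


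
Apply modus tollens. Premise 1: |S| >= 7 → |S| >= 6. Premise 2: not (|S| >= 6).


Modus tollens: from (P → Q) and ¬Q, infer ¬P.
Q = '|S| >= 6' is denied; since P → Q, P must also fail.

Not (|S| >= 7).


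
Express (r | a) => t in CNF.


Step 1: Rewrite as ¬(r ∨ a) ∨ t = (¬r ∧ ¬a) ∨ t.
Step 2: Distribute ∨ over ∧.

((~r) | t) & ((~a) | t)


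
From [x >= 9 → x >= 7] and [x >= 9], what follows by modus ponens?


Modus ponens: from (P → Q) and P, infer Q.
P = 'x >= 9' is asserted, and P → Q holds, so Q follows.

x >= 7.


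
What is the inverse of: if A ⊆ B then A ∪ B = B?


The inverse of (P → Q) is (¬P → ¬Q). It is equivalent to the converse, not to the original.
Here P = 'A ⊆ B' and Q = 'A ∪ B = B'.

If not (A ⊆ B), then not (A ∪ B = B).


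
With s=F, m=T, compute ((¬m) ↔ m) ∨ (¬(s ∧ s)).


Substitute s=F, m=T:
¬m = F
(¬m) ↔ m = F ↔ T = F
s ∧ s = F ∧ F = F
¬(s ∧ s) = T
((¬m) ↔ m) ∨ (¬(s ∧ s)) = F ∨ T = T

T


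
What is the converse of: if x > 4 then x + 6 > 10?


The converse of (P → Q) is (Q → P). It is not in general equivalent to the original.
Here P = 'x > 4' and Q = 'x + 6 > 10'.

If x + 6 > 10, then x > 4.


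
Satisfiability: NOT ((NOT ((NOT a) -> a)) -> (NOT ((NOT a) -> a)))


Check all 2 assignments over {a}:
a | φ
-----
F | F
T | F
No assignment makes the formula true.

Unsatisfiable.


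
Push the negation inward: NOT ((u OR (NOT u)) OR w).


De Morgan: the negation of a disjunction is the conjunction of the negations.
Distribute NOT across OR, flipping it to AND, and negate each literal.

((NOT u) AND u) AND (NOT w)


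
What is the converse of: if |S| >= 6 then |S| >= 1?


The converse of (P → Q) is (Q → P). It is not in general equivalent to the original.
Here P = '|S| >= 6' and Q = '|S| >= 1'.

If |S| >= 1, then |S| >= 6.


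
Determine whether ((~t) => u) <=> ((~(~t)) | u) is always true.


Build the truth table over {t, u}:
t | u | φ
---------
False | False | True
True | False | True
False | True | True
True | True | True
Every row evaluates to true.

Yes, it is a tautology.


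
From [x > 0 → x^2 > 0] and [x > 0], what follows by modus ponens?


Modus ponens: from (P → Q) and P, infer Q.
P = 'x > 0' is asserted, and P → Q holds, so Q follows.

x^2 > 0.


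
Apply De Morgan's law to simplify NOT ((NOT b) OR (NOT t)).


De Morgan: the negation of a disjunction is the conjunction of the negations.
Distribute NOT across OR, flipping it to AND, and negate each literal.

b AND t


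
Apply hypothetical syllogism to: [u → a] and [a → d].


Hypothetical syllogism: from (P → Q) and (Q → R), infer (P → R).
Chain the two implications through the shared middle term 'a'.

u → d
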